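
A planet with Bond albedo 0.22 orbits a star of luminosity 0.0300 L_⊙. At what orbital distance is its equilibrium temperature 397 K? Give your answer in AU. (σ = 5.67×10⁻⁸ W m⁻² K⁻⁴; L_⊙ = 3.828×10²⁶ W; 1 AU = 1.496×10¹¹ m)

L = 0.0300 × 3.828×10²⁶ = 1.15×10²⁵ W.
From T_eq⁴ = L(1−A)/(16πσd²): d = √[L(1−A)/(16πσT_eq⁴)].
d = √[1.15×10²⁵ × 0.78 / (16π × 5.67×10⁻⁸ × (397)⁴)] = 1.12×10¹⁰ m = 0.0752 AU.

d ≈ 0.0752 AU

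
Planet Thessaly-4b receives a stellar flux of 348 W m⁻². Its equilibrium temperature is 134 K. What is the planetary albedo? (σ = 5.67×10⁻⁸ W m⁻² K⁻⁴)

A ≈ 0.79

From T_eq⁴ = S(1−A)/(4σ): 1−A = 4σT_eq⁴/S.
1−A = 4 × 5.67×10⁻⁸ × (134)⁴ / 348 = 0.210.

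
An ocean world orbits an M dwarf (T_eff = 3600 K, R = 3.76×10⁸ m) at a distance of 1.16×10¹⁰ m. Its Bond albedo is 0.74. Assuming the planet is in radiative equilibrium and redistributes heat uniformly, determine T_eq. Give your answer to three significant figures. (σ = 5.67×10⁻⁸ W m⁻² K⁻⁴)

L = 4πR_⋆²σT_⋆⁴ = 4π(3.76×10⁸)² × 5.67×10⁻⁸ × (3600)⁴ = 1.69×10²⁵ W.
S = L/(4πd²) = 1.00×10⁴ W m⁻².
Energy balance: absorbed = emitted ⇒ πR²·S(1−A) = 4πR²·σT_eq⁴, so T_eq⁴ = S(1−A)/(4σ).
T_eq = [1.00×10⁴ × 0.26 / (4 × 5.67×10⁻⁸)]^(1/4) = (1.15×10¹⁰)^(1/4) = 327 K.

T_eq ≈ 327 K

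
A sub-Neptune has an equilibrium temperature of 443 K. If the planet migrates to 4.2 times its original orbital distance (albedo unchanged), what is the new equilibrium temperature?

T_eq ∝ L^(1/4) · d^(−1/2).
T′ = 443 / 4.2^(1/2) = 216 K.

T_eq ≈ 216 K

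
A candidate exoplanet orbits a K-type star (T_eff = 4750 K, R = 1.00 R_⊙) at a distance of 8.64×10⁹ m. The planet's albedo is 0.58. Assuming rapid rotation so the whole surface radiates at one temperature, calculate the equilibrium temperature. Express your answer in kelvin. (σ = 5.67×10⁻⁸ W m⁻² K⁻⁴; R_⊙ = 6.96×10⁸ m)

R_⋆ = 1.00 × 6.96×10⁸ = 6.96×10⁸ m.
L = 4πR_⋆²σT_⋆⁴ = 4π(6.96×10⁸)² × 5.67×10⁻⁸ × (4750)⁴ = 1.76×10²⁶ W.
S = L/(4πd²) = 1.87×10⁵ W m⁻².
Energy balance: absorbed = emitted ⇒ πR²·S(1−A) = 4πR²·σT_eq⁴, so T_eq⁴ = S(1−A)/(4σ).
T_eq = [1.87×10⁵ × 0.42 / (4 × 5.67×10⁻⁸)]^(1/4) = (3.47×10¹¹)^(1/4) = 767 K.

T_eq ≈ 767 K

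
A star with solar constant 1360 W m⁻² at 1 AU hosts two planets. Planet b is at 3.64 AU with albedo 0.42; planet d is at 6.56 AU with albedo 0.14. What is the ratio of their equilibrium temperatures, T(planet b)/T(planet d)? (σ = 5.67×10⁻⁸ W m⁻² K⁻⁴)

T₁/T₂ ≈ 1.217

T_eq = [S₀(1−A)/(4σd²)]^(1/4), so T ∝ (1−A)^(1/4) / √d.
T₁ = [1360×0.58/(4×5.67×10⁻⁸×3.64²)]^(1/4) = 127.29 K.
T₂ = [1360×0.86/(4×5.67×10⁻⁸×6.56²)]^(1/4) = 104.63 K.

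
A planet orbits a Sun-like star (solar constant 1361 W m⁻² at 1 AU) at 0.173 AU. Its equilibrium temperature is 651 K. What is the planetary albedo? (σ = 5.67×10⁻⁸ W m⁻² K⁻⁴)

A ≈ 0.10

Flux at 0.173 AU: S = 1361/0.173² = 4.55×10⁴ W m⁻².
From T_eq⁴ = S(1−A)/(4σ): 1−A = 4σT_eq⁴/S.
1−A = 4 × 5.67×10⁻⁸ × (651)⁴ / 4.55×10⁴ = 0.896.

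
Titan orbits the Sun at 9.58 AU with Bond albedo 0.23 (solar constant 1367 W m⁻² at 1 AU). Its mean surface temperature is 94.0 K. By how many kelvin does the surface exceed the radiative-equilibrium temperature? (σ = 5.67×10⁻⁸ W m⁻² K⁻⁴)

S = 1367/9.58² = 14.89 W m⁻².
T_eq = [S(1−A)/(4σ)]^(1/4) = [14.89×0.77/(4×5.67×10⁻⁸)]^(1/4) = 84.3 K.
ΔT = T_surf − T_eq = 94 − 84.3.

ΔT ≈ 9.7 K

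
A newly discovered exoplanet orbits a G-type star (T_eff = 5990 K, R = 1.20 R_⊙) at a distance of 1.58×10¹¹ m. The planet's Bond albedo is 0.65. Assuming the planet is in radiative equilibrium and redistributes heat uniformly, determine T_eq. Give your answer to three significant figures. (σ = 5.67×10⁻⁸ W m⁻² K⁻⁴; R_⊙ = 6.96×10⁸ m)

T_eq ≈ 237 K

R_⋆ = 1.20 × 6.96×10⁸ = 8.35×10⁸ m.
L = 4πR_⋆²σT_⋆⁴ = 4π(8.35×10⁸)² × 5.67×10⁻⁸ × (5990)⁴ = 6.40×10²⁶ W.
S = L/(4πd²) = 2040 W m⁻².
Energy balance: absorbed = emitted ⇒ πR²·S(1−A) = 4πR²·σT_eq⁴, so T_eq⁴ = S(1−A)/(4σ).
T_eq = [2040 × 0.35 / (4 × 5.67×10⁻⁸)]^(1/4) = (3.15×10⁹)^(1/4) = 237 K.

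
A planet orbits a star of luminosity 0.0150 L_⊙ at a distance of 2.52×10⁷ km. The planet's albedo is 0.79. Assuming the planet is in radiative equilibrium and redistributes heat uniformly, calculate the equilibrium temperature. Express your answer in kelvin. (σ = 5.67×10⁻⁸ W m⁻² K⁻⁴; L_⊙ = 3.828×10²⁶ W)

d = 2.52×10⁷ km = 2.52×10¹⁰ m.
L = 0.0150 × 3.828×10²⁶ = 5.74×10²⁴ W.
Flux: S = L/(4πd²) = 5.74×10²⁴/(4π×(2.52×10¹⁰)²) = 720 W m⁻².
Energy balance: absorbed = emitted ⇒ πR²·S(1−A) = 4πR²·σT_eq⁴, so T_eq⁴ = S(1−A)/(4σ).
T_eq = [720 × 0.21 / (4 × 5.67×10⁻⁸)]^(1/4) = (6.66×10⁸)^(1/4) = 161 K.

T_eq ≈ 161 K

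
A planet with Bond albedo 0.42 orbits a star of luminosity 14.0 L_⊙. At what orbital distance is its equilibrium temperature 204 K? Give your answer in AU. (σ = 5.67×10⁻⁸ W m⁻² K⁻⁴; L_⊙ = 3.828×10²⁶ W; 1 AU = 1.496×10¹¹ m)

d ≈ 5.30 AU

L = 14.0 × 3.828×10²⁶ = 5.36×10²⁷ W.
From T_eq⁴ = L(1−A)/(16πσd²): d = √[L(1−A)/(16πσT_eq⁴)].
d = √[5.36×10²⁷ × 0.58 / (16π × 5.67×10⁻⁸ × (204)⁴)] = 7.94×10¹¹ m = 5.30 AU.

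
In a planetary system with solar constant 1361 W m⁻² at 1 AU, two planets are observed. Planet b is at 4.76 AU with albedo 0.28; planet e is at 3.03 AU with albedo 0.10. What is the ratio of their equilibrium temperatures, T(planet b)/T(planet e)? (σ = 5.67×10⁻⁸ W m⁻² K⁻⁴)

T_eq = [S₀(1−A)/(4σd²)]^(1/4), so T ∝ (1−A)^(1/4) / √d.
T₁ = [1361×0.72/(4×5.67×10⁻⁸×4.76²)]^(1/4) = 117.51 K.
T₂ = [1361×0.90/(4×5.67×10⁻⁸×3.03²)]^(1/4) = 155.74 K.

T₁/T₂ ≈ 0.755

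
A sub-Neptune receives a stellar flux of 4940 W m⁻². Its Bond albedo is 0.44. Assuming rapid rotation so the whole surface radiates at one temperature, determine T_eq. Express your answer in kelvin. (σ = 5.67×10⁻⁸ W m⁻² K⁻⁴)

T_eq ≈ 332 K

Energy balance: absorbed = emitted ⇒ πR²·S(1−A) = 4πR²·σT_eq⁴, so T_eq⁴ = S(1−A)/(4σ).
T_eq = [4940 × 0.56 / (4 × 5.67×10⁻⁸)]^(1/4) = (1.22×10¹⁰)^(1/4) = 332 K.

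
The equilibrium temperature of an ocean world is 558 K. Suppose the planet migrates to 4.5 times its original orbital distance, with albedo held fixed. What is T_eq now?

T_eq ∝ L^(1/4) · d^(−1/2).
T′ = 558 / 4.5^(1/2) = 263 K.

T_eq ≈ 263 K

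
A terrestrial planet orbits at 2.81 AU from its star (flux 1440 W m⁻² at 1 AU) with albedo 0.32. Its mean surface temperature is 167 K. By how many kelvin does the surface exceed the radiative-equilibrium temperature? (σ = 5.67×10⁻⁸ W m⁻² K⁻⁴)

S = 1440/2.81² = 182.4 W m⁻².
T_eq = [S(1−A)/(4σ)]^(1/4) = [182.4×0.68/(4×5.67×10⁻⁸)]^(1/4) = 152.9 K.
ΔT = T_surf − T_eq = 167 − 152.9.

ΔT ≈ 14.1 K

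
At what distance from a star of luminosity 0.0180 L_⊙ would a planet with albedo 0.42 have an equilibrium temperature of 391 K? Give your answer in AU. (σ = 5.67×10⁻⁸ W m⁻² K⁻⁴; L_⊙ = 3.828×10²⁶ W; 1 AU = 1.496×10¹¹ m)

L = 0.0180 × 3.828×10²⁶ = 6.89×10²⁴ W.
From T_eq⁴ = L(1−A)/(16πσd²): d = √[L(1−A)/(16πσT_eq⁴)].
d = √[6.89×10²⁴ × 0.58 / (16π × 5.67×10⁻⁸ × (391)⁴)] = 7.75×10⁹ m = 0.0518 AU.

d ≈ 0.0518 AU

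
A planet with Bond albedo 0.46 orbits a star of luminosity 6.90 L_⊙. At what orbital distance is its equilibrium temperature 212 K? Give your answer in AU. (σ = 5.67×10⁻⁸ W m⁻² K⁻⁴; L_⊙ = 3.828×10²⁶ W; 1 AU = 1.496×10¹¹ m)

L = 6.90 × 3.828×10²⁶ = 2.64×10²⁷ W.
From T_eq⁴ = L(1−A)/(16πσd²): d = √[L(1−A)/(16πσT_eq⁴)].
d = √[2.64×10²⁷ × 0.54 / (16π × 5.67×10⁻⁸ × (212)⁴)] = 4.98×10¹¹ m = 3.33 AU.

d ≈ 3.33 AU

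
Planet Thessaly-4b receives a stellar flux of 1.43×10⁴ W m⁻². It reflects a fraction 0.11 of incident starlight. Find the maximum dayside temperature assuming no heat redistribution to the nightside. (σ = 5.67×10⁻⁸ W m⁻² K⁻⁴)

With no redistribution each surface element balances locally: S(1−A) = σT⁴.
T = [1.43×10⁴ × 0.89 / 5.67×10⁻⁸]^(1/4) = (2.24×10¹¹)^(1/4) = 688 K.

T_ss ≈ 688 K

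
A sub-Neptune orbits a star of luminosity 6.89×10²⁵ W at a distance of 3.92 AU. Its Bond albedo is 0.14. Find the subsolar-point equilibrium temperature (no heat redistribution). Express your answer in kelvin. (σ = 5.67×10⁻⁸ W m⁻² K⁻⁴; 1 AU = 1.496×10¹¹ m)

d = 3.92 AU = 5.86×10¹¹ m.
Flux: S = L/(4πd²) = 6.89×10²⁵/(4π×(5.86×10¹¹)²) = 15.9 W m⁻².
At the subsolar point the surface absorbs S(1−A) and emits σT⁴ per unit area — no factor of 4, since only the local patch is in balance.
T = [15.9 × 0.86 / 5.67×10⁻⁸]^(1/4) = (2.42×10⁸)^(1/4) = 125 K.

T_ss ≈ 125 K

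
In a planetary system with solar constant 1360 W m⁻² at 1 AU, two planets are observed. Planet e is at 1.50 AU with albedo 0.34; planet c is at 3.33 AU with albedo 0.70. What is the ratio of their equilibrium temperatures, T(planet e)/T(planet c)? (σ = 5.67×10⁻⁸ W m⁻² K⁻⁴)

T₁/T₂ ≈ 1.815

T_eq = [S₀(1−A)/(4σd²)]^(1/4), so T ∝ (1−A)^(1/4) / √d.
T₁ = [1360×0.66/(4×5.67×10⁻⁸×1.50²)]^(1/4) = 204.79 K.
T₂ = [1360×0.30/(4×5.67×10⁻⁸×3.33²)]^(1/4) = 112.86 K.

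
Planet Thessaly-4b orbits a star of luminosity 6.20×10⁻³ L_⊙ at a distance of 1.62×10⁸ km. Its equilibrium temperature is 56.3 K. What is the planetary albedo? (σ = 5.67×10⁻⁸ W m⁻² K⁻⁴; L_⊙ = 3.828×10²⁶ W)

d = 1.62×10⁸ km = 1.62×10¹¹ m.
L = 6.20×10⁻³ × 3.828×10²⁶ = 2.37×10²⁴ W.
Flux: S = L/(4πd²) = 2.37×10²⁴/(4π×(1.62×10¹¹)²) = 7.20 W m⁻².
From T_eq⁴ = S(1−A)/(4σ): 1−A = 4σT_eq⁴/S.
1−A = 4 × 5.67×10⁻⁸ × (56.3)⁴ / 7.20 = 0.317.

A ≈ 0.68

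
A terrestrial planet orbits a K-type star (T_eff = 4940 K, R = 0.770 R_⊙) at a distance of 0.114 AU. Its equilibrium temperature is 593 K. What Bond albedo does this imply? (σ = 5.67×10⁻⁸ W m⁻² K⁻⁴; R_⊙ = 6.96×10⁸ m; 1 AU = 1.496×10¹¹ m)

A ≈ 0.16

R_⋆ = 0.770 × 6.96×10⁸ = 5.36×10⁸ m.
d = 0.114 AU = 1.71×10¹⁰ m.
L = 4πR_⋆²σT_⋆⁴ = 4π(5.36×10⁸)² × 5.67×10⁻⁸ × (4940)⁴ = 1.22×10²⁶ W.
S = L/(4πd²) = 3.33×10⁴ W m⁻².
From T_eq⁴ = S(1−A)/(4σ): 1−A = 4σT_eq⁴/S.
1−A = 4 × 5.67×10⁻⁸ × (593)⁴ / 3.33×10⁴ = 0.841.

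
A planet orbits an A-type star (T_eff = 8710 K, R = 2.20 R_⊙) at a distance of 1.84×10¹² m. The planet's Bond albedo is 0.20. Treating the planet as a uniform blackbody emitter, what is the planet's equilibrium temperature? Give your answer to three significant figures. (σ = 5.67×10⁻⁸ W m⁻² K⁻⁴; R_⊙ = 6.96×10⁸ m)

R_⋆ = 2.20 × 6.96×10⁸ = 1.53×10⁹ m.
L = 4πR_⋆²σT_⋆⁴ = 4π(1.53×10⁹)² × 5.67×10⁻⁸ × (8710)⁴ = 9.61×10²⁷ W.
S = L/(4πd²) = 226 W m⁻².
Energy balance: absorbed = emitted ⇒ πR²·S(1−A) = 4πR²·σT_eq⁴, so T_eq⁴ = S(1−A)/(4σ).
T_eq = [226 × 0.80 / (4 × 5.67×10⁻⁸)]^(1/4) = (7.97×10⁸)^(1/4) = 168 K.

T_eq ≈ 168 K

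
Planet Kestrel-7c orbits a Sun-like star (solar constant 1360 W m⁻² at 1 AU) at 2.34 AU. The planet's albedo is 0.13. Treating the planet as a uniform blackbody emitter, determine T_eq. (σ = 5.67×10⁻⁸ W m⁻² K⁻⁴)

T_eq ≈ 176 K

Flux at 2.34 AU: S = 1360/2.34² = 248 W m⁻².
Energy balance: absorbed = emitted ⇒ πR²·S(1−A) = 4πR²·σT_eq⁴, so T_eq⁴ = S(1−A)/(4σ).
T_eq = [248 × 0.87 / (4 × 5.67×10⁻⁸)]^(1/4) = (9.53×10⁸)^(1/4) = 176 K.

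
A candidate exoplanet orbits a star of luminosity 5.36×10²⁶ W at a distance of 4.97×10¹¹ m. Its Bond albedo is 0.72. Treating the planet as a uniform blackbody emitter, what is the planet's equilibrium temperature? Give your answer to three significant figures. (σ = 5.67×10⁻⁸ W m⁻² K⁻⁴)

T_eq ≈ 121 K

Flux: S = L/(4πd²) = 5.36×10²⁶/(4π×(4.97×10¹¹)²) = 173 W m⁻².
Energy balance: absorbed = emitted ⇒ πR²·S(1−A) = 4πR²·σT_eq⁴, so T_eq⁴ = S(1−A)/(4σ).
T_eq = [173 × 0.28 / (4 × 5.67×10⁻⁸)]^(1/4) = (2.13×10⁸)^(1/4) = 121 K.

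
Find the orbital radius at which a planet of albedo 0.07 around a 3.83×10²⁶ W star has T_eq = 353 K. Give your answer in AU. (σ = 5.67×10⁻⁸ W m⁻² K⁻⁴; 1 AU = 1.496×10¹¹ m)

From T_eq⁴ = L(1−A)/(16πσd²): d = √[L(1−A)/(16πσT_eq⁴)].
d = √[3.83×10²⁶ × 0.93 / (16π × 5.67×10⁻⁸ × (353)⁴)] = 8.97×10¹⁰ m = 0.600 AU.

d ≈ 0.600 AU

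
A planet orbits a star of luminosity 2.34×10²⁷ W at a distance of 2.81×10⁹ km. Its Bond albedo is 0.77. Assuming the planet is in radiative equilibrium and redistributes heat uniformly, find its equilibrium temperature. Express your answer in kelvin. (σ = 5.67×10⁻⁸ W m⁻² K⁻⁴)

T_eq ≈ 69.9 K

d = 2.81×10⁹ km = 2.81×10¹² m.
Flux: S = L/(4πd²) = 2.34×10²⁷/(4π×(2.81×10¹²)²) = 23.6 W m⁻².
Energy balance: absorbed = emitted ⇒ πR²·S(1−A) = 4πR²·σT_eq⁴, so T_eq⁴ = S(1−A)/(4σ).
T_eq = [23.6 × 0.23 / (4 × 5.67×10⁻⁸)]^(1/4) = (2.39×10⁷)^(1/4) = 69.9 K.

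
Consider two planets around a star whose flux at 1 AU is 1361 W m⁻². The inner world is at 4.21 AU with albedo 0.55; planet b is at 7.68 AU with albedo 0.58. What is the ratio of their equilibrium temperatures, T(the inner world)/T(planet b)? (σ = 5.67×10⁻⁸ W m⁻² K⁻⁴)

T₁/T₂ ≈ 1.374

T_eq = [S₀(1−A)/(4σd²)]^(1/4), so T ∝ (1−A)^(1/4) / √d.
T₁ = [1361×0.45/(4×5.67×10⁻⁸×4.21²)]^(1/4) = 111.10 K.
T₂ = [1361×0.42/(4×5.67×10⁻⁸×7.68²)]^(1/4) = 80.85 K.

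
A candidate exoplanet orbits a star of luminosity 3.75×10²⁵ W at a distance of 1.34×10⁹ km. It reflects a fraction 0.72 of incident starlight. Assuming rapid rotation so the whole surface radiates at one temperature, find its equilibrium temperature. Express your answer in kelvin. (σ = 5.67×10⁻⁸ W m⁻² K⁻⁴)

T_eq ≈ 37.8 K

d = 1.34×10⁹ km = 1.34×10¹² m.
Flux: S = L/(4πd²) = 3.75×10²⁵/(4π×(1.34×10¹²)²) = 1.66 W m⁻².
Energy balance: absorbed = emitted ⇒ πR²·S(1−A) = 4πR²·σT_eq⁴, so T_eq⁴ = S(1−A)/(4σ).
T_eq = [1.66 × 0.28 / (4 × 5.67×10⁻⁸)]^(1/4) = (2.05×10⁶)^(1/4) = 37.8 K.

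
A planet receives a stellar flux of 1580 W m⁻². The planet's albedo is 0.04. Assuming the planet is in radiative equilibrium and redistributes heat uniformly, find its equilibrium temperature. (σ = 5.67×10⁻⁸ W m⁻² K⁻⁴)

Energy balance: absorbed = emitted ⇒ πR²·S(1−A) = 4πR²·σT_eq⁴, so T_eq⁴ = S(1−A)/(4σ).
T_eq = [1580 × 0.96 / (4 × 5.67×10⁻⁸)]^(1/4) = (6.69×10⁹)^(1/4) = 286 K.

T_eq ≈ 286 K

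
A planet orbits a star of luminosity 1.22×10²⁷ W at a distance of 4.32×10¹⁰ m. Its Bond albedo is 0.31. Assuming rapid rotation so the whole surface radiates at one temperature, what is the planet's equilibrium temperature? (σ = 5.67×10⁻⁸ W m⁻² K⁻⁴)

Flux: S = L/(4πd²) = 1.22×10²⁷/(4π×(4.32×10¹⁰)²) = 5.20×10⁴ W m⁻².
Energy balance: absorbed = emitted ⇒ πR²·S(1−A) = 4πR²·σT_eq⁴, so T_eq⁴ = S(1−A)/(4σ).
T_eq = [5.20×10⁴ × 0.69 / (4 × 5.67×10⁻⁸)]^(1/4) = (1.58×10¹¹)^(1/4) = 631 K.

T_eq ≈ 631 K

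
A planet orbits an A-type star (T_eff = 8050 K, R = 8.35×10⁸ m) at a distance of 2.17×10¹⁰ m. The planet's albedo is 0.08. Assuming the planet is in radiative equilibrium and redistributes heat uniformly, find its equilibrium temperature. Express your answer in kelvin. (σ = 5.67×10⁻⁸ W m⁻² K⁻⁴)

L = 4πR_⋆²σT_⋆⁴ = 4π(8.35×10⁸)² × 5.67×10⁻⁸ × (8050)⁴ = 2.09×10²⁷ W.
S = L/(4πd²) = 3.53×10⁵ W m⁻².
Energy balance: absorbed = emitted ⇒ πR²·S(1−A) = 4πR²·σT_eq⁴, so T_eq⁴ = S(1−A)/(4σ).
T_eq = [3.53×10⁵ × 0.92 / (4 × 5.67×10⁻⁸)]^(1/4) = (1.43×10¹²)^(1/4) = 1090 K.

T_eq ≈ 1090 K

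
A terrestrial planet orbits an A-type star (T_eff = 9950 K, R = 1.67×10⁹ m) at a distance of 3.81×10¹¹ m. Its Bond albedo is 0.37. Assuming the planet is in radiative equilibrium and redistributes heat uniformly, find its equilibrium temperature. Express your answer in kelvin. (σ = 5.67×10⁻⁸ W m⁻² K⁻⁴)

T_eq ≈ 415 K

L = 4πR_⋆²σT_⋆⁴ = 4π(1.67×10⁹)² × 5.67×10⁻⁸ × (9950)⁴ = 1.95×10²⁸ W.
S = L/(4πd²) = 1.07×10⁴ W m⁻².
Energy balance: absorbed = emitted ⇒ πR²·S(1−A) = 4πR²·σT_eq⁴, so T_eq⁴ = S(1−A)/(4σ).
T_eq = [1.07×10⁴ × 0.63 / (4 × 5.67×10⁻⁸)]^(1/4) = (2.97×10¹⁰)^(1/4) = 415 K.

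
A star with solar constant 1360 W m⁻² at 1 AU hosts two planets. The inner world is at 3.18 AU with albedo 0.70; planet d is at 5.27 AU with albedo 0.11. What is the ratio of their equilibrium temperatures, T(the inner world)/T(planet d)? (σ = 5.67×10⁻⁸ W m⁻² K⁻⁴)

T_eq = [S₀(1−A)/(4σd²)]^(1/4), so T ∝ (1−A)^(1/4) / √d.
T₁ = [1360×0.30/(4×5.67×10⁻⁸×3.18²)]^(1/4) = 115.49 K.
T₂ = [1360×0.89/(4×5.67×10⁻⁸×5.27²)]^(1/4) = 117.74 K.

T₁/T₂ ≈ 0.981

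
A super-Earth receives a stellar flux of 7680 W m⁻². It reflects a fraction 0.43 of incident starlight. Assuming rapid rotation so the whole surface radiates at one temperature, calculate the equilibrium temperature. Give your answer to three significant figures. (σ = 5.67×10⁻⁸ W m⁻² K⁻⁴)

T_eq ≈ 373 K

Energy balance: absorbed = emitted ⇒ πR²·S(1−A) = 4πR²·σT_eq⁴, so T_eq⁴ = S(1−A)/(4σ).
T_eq = [7680 × 0.57 / (4 × 5.67×10⁻⁸)]^(1/4) = (1.93×10¹⁰)^(1/4) = 373 K.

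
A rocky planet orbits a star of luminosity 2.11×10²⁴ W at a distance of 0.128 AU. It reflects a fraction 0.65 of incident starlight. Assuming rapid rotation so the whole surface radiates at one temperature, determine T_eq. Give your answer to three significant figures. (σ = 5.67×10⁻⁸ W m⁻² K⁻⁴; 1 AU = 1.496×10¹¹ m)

T_eq ≈ 163 K

d = 0.128 AU = 1.91×10¹⁰ m.
Flux: S = L/(4πd²) = 2.11×10²⁴/(4π×(1.91×10¹⁰)²) = 458 W m⁻².
Energy balance: absorbed = emitted ⇒ πR²·S(1−A) = 4πR²·σT_eq⁴, so T_eq⁴ = S(1−A)/(4σ).
T_eq = [458 × 0.35 / (4 × 5.67×10⁻⁸)]^(1/4) = (7.07×10⁸)^(1/4) = 163 K.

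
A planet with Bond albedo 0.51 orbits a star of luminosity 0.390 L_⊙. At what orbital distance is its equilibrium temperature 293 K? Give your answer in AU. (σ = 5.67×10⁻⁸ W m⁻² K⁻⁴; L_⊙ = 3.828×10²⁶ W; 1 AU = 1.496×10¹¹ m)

d ≈ 0.394 AU

L = 0.390 × 3.828×10²⁶ = 1.49×10²⁶ W.
From T_eq⁴ = L(1−A)/(16πσd²): d = √[L(1−A)/(16πσT_eq⁴)].
d = √[1.49×10²⁶ × 0.49 / (16π × 5.67×10⁻⁸ × (293)⁴)] = 5.90×10¹⁰ m = 0.394 AU.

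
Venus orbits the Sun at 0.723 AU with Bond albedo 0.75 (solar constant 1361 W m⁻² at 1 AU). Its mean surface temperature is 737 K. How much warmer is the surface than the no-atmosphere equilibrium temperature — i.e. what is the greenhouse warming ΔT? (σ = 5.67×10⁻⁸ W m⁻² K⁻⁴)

ΔT ≈ 505.5 K

S = 1361/0.723² = 2604 W m⁻².
T_eq = [S(1−A)/(4σ)]^(1/4) = [2604×0.25/(4×5.67×10⁻⁸)]^(1/4) = 231.5 K.
ΔT = T_surf − T_eq = 737 − 231.5.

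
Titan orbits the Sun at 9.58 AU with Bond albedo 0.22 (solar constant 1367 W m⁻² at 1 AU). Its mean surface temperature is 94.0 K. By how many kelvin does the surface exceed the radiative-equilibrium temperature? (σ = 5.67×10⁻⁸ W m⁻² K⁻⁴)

ΔT ≈ 9.4 K

S = 1367/9.58² = 14.89 W m⁻².
T_eq = [S(1−A)/(4σ)]^(1/4) = [14.89×0.78/(4×5.67×10⁻⁸)]^(1/4) = 84.6 K.
ΔT = T_surf − T_eq = 94 − 84.6.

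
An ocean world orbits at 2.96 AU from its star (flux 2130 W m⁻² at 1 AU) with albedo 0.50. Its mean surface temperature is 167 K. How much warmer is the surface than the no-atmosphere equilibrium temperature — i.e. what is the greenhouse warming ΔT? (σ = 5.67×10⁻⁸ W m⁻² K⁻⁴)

S = 2130/2.96² = 243.1 W m⁻².
T_eq = [S(1−A)/(4σ)]^(1/4) = [243.1×0.50/(4×5.67×10⁻⁸)]^(1/4) = 152.2 K.
ΔT = T_surf − T_eq = 167 − 152.2.

ΔT ≈ 14.8 K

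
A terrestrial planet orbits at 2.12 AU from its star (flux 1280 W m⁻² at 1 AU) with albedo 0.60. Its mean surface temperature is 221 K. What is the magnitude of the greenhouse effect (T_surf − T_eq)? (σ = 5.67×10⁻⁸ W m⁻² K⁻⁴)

S = 1280/2.12² = 284.8 W m⁻².
T_eq = [S(1−A)/(4σ)]^(1/4) = [284.8×0.40/(4×5.67×10⁻⁸)]^(1/4) = 149.7 K.
ΔT = T_surf − T_eq = 221 − 149.7.

ΔT ≈ 71.3 K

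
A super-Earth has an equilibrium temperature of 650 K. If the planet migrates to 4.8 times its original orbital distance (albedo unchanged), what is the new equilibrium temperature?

T_eq ∝ L^(1/4) · d^(−1/2).
T′ = 650 / 4.8^(1/2) = 297 K.

T_eq ≈ 297 K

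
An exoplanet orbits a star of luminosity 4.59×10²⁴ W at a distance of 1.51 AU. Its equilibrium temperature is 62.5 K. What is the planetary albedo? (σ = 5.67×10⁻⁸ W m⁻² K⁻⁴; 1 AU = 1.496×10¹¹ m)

d = 1.51 AU = 2.26×10¹¹ m.
Flux: S = L/(4πd²) = 4.59×10²⁴/(4π×(2.26×10¹¹)²) = 7.16 W m⁻².
From T_eq⁴ = S(1−A)/(4σ): 1−A = 4σT_eq⁴/S.
1−A = 4 × 5.67×10⁻⁸ × (62.5)⁴ / 7.16 = 0.483.

A ≈ 0.52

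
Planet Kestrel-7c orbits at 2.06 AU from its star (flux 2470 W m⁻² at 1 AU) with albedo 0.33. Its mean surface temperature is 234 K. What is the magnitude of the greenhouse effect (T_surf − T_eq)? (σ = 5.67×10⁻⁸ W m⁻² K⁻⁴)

S = 2470/2.06² = 582.1 W m⁻².
T_eq = [S(1−A)/(4σ)]^(1/4) = [582.1×0.67/(4×5.67×10⁻⁸)]^(1/4) = 203.6 K.
ΔT = T_surf − T_eq = 234 − 203.6.

ΔT ≈ 30.4 K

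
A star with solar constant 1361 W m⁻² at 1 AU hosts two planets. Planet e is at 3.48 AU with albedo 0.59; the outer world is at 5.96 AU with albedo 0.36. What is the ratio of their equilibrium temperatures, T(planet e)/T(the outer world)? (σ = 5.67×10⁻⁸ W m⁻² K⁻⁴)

T_eq = [S₀(1−A)/(4σd²)]^(1/4), so T ∝ (1−A)^(1/4) / √d.
T₁ = [1361×0.41/(4×5.67×10⁻⁸×3.48²)]^(1/4) = 119.39 K.
T₂ = [1361×0.64/(4×5.67×10⁻⁸×5.96²)]^(1/4) = 101.97 K.

T₁/T₂ ≈ 1.171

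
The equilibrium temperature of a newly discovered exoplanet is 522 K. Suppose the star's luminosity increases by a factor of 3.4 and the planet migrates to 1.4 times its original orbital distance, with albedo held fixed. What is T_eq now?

T_eq ≈ 599 K

T_eq ∝ L^(1/4) · d^(−1/2).
T′ = 522 × 3.4^(1/4) / 1.4^(1/2) = 599 K.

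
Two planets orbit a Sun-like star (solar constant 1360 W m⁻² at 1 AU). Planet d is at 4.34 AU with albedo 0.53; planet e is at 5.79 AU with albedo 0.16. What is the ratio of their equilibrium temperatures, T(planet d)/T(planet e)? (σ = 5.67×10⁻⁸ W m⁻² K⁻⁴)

T_eq = [S₀(1−A)/(4σd²)]^(1/4), so T ∝ (1−A)^(1/4) / √d.
T₁ = [1360×0.47/(4×5.67×10⁻⁸×4.34²)]^(1/4) = 110.60 K.
T₂ = [1360×0.84/(4×5.67×10⁻⁸×5.79²)]^(1/4) = 110.71 K.

T₁/T₂ ≈ 0.999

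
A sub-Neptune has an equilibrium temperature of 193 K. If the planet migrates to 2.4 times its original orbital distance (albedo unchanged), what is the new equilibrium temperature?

T_eq ∝ L^(1/4) · d^(−1/2).
T′ = 193 / 2.4^(1/2) = 125 K.

T_eq ≈ 125 K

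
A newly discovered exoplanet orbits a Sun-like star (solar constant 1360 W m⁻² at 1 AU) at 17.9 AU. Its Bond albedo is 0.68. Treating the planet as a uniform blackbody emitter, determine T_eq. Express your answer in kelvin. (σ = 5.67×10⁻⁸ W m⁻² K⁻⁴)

T_eq ≈ 49.5 K

Flux at 17.9 AU: S = 1360/17.9² = 4.24 W m⁻².
Energy balance: absorbed = emitted ⇒ πR²·S(1−A) = 4πR²·σT_eq⁴, so T_eq⁴ = S(1−A)/(4σ).
T_eq = [4.24 × 0.32 / (4 × 5.67×10⁻⁸)]^(1/4) = (5.99×10⁶)^(1/4) = 49.5 K.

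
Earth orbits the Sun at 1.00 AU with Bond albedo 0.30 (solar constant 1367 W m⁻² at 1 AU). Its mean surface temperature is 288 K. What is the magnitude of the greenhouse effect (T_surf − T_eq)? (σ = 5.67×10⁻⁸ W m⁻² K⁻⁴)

ΔT ≈ 33.1 K

S = 1367/1.00² = 1367 W m⁻².
T_eq = [S(1−A)/(4σ)]^(1/4) = [1367×0.70/(4×5.67×10⁻⁸)]^(1/4) = 254.9 K.
ΔT = T_surf − T_eq = 288 − 254.9.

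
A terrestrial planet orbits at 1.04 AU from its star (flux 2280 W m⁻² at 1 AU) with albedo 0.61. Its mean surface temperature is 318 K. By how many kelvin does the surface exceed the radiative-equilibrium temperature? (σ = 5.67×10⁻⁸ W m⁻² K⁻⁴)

ΔT ≈ 72.6 K

S = 2280/1.04² = 2108 W m⁻².
T_eq = [S(1−A)/(4σ)]^(1/4) = [2108×0.39/(4×5.67×10⁻⁸)]^(1/4) = 245.4 K.
ΔT = T_surf − T_eq = 318 − 245.4.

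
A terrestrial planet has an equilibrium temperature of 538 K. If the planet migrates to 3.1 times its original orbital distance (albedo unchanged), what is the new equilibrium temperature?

T_eq ∝ L^(1/4) · d^(−1/2).
T′ = 538 / 3.1^(1/2) = 306 K.

T_eq ≈ 306 K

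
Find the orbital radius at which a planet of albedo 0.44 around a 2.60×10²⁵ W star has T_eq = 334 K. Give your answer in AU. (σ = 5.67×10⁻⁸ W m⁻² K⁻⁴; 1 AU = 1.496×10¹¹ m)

d ≈ 0.135 AU

From T_eq⁴ = L(1−A)/(16πσd²): d = √[L(1−A)/(16πσT_eq⁴)].
d = √[2.60×10²⁵ × 0.56 / (16π × 5.67×10⁻⁸ × (334)⁴)] = 2.03×10¹⁰ m = 0.135 AU.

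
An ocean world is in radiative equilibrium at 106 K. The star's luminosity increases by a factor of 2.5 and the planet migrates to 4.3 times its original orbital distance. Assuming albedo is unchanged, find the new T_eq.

T_eq ∝ L^(1/4) · d^(−1/2).
T′ = 106 × 2.5^(1/4) / 4.3^(1/2) = 64.3 K.

T_eq ≈ 64.3 K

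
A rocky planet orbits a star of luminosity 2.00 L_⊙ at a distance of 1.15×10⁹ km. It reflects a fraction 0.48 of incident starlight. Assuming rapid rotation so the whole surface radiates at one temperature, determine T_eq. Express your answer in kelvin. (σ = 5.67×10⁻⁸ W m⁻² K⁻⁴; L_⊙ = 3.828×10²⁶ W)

d = 1.15×10⁹ km = 1.15×10¹² m.
L = 2.00 × 3.828×10²⁶ = 7.66×10²⁶ W.
Flux: S = L/(4πd²) = 7.66×10²⁶/(4π×(1.15×10¹²)²) = 46.1 W m⁻².
Energy balance: absorbed = emitted ⇒ πR²·S(1−A) = 4πR²·σT_eq⁴, so T_eq⁴ = S(1−A)/(4σ).
T_eq = [46.1 × 0.52 / (4 × 5.67×10⁻⁸)]^(1/4) = (1.06×10⁸)^(1/4) = 101 K.

T_eq ≈ 101 K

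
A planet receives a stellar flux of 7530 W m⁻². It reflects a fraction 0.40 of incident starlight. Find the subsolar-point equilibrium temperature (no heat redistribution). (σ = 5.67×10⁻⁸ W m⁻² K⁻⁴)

At the subsolar point the surface absorbs S(1−A) and emits σT⁴ per unit area — no factor of 4, since only the local patch is in balance.
T = [7530 × 0.60 / 5.67×10⁻⁸]^(1/4) = (7.97×10¹⁰)^(1/4) = 531 K.

T_ss ≈ 531 K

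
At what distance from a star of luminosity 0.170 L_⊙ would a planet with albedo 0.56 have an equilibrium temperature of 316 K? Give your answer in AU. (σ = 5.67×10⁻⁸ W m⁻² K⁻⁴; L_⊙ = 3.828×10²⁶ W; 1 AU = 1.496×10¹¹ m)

L = 0.170 × 3.828×10²⁶ = 6.51×10²⁵ W.
From T_eq⁴ = L(1−A)/(16πσd²): d = √[L(1−A)/(16πσT_eq⁴)].
d = √[6.51×10²⁵ × 0.44 / (16π × 5.67×10⁻⁸ × (316)⁴)] = 3.17×10¹⁰ m = 0.212 AU.

d ≈ 0.212 AU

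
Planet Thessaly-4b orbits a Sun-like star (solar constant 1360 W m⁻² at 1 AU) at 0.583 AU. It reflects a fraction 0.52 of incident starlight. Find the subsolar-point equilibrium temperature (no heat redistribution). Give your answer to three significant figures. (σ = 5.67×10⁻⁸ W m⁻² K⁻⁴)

Flux at 0.583 AU: S = 1360/0.583² = 4000 W m⁻².
At the subsolar point the surface absorbs S(1−A) and emits σT⁴ per unit area — no factor of 4, since only the local patch is in balance.
T = [4000 × 0.48 / 5.67×10⁻⁸]^(1/4) = (3.39×10¹⁰)^(1/4) = 429 K.

T_ss ≈ 429 K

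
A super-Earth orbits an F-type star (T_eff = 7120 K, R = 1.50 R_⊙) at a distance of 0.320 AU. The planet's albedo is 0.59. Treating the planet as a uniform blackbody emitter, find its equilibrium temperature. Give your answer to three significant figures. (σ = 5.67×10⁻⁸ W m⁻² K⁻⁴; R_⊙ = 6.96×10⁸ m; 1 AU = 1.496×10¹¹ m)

T_eq ≈ 595 K

R_⋆ = 1.50 × 6.96×10⁸ = 1.04×10⁹ m.
d = 0.320 AU = 4.79×10¹⁰ m.
L = 4πR_⋆²σT_⋆⁴ = 4π(1.04×10⁹)² × 5.67×10⁻⁸ × (7120)⁴ = 2.00×10²⁷ W.
S = L/(4πd²) = 6.93×10⁴ W m⁻².
Energy balance: absorbed = emitted ⇒ πR²·S(1−A) = 4πR²·σT_eq⁴, so T_eq⁴ = S(1−A)/(4σ).
T_eq = [6.93×10⁴ × 0.41 / (4 × 5.67×10⁻⁸)]^(1/4) = (1.25×10¹¹)^(1/4) = 595 K.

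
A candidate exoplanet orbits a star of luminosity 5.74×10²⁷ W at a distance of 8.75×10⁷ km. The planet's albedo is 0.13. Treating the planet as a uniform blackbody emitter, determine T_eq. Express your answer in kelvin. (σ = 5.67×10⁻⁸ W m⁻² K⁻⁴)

d = 8.75×10⁷ km = 8.75×10¹⁰ m.
Flux: S = L/(4πd²) = 5.74×10²⁷/(4π×(8.75×10¹⁰)²) = 5.97×10⁴ W m⁻².
Energy balance: absorbed = emitted ⇒ πR²·S(1−A) = 4πR²·σT_eq⁴, so T_eq⁴ = S(1−A)/(4σ).
T_eq = [5.97×10⁴ × 0.87 / (4 × 5.67×10⁻⁸)]^(1/4) = (2.29×10¹¹)^(1/4) = 692 K.

T_eq ≈ 692 K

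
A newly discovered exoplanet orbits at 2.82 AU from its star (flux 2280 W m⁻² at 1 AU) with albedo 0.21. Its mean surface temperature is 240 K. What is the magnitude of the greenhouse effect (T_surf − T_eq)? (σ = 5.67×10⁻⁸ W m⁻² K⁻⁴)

S = 2280/2.82² = 286.7 W m⁻².
T_eq = [S(1−A)/(4σ)]^(1/4) = [286.7×0.79/(4×5.67×10⁻⁸)]^(1/4) = 177.8 K.
ΔT = T_surf − T_eq = 240 − 177.8.

ΔT ≈ 62.2 K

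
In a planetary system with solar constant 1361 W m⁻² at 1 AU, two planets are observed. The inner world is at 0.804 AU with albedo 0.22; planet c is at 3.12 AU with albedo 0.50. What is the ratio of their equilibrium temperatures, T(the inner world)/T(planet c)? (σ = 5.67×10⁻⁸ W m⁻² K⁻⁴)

T_eq = [S₀(1−A)/(4σd²)]^(1/4), so T ∝ (1−A)^(1/4) / √d.
T₁ = [1361×0.78/(4×5.67×10⁻⁸×0.804²)]^(1/4) = 291.71 K.
T₂ = [1361×0.50/(4×5.67×10⁻⁸×3.12²)]^(1/4) = 132.50 K.

T₁/T₂ ≈ 2.202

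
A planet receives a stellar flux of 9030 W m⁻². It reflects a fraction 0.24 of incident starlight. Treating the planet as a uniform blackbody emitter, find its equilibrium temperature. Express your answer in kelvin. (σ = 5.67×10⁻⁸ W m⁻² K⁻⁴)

T_eq ≈ 417 K

Energy balance: absorbed = emitted ⇒ πR²·S(1−A) = 4πR²·σT_eq⁴, so T_eq⁴ = S(1−A)/(4σ).
T_eq = [9030 × 0.76 / (4 × 5.67×10⁻⁸)]^(1/4) = (3.03×10¹⁰)^(1/4) = 417 K.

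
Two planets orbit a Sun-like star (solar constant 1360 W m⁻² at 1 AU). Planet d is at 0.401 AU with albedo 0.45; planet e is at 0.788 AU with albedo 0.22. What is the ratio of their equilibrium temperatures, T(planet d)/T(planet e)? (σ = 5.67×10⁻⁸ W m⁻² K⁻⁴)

T_eq = [S₀(1−A)/(4σd²)]^(1/4), so T ∝ (1−A)^(1/4) / √d.
T₁ = [1360×0.55/(4×5.67×10⁻⁸×0.401²)]^(1/4) = 378.44 K.
T₂ = [1360×0.78/(4×5.67×10⁻⁸×0.788²)]^(1/4) = 294.60 K.

T₁/T₂ ≈ 1.285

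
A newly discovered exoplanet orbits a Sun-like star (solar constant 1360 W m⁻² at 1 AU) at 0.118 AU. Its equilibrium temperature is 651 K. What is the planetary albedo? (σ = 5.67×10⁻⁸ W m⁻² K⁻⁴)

A ≈ 0.58

Flux at 0.118 AU: S = 1360/0.118² = 9.77×10⁴ W m⁻².
From T_eq⁴ = S(1−A)/(4σ): 1−A = 4σT_eq⁴/S.
1−A = 4 × 5.67×10⁻⁸ × (651)⁴ / 9.77×10⁴ = 0.417.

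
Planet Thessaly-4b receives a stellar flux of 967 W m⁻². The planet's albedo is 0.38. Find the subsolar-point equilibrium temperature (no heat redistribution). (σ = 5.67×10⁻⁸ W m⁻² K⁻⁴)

At the subsolar point the surface absorbs S(1−A) and emits σT⁴ per unit area — no factor of 4, since only the local patch is in balance.
T = [967 × 0.62 / 5.67×10⁻⁸]^(1/4) = (1.06×10¹⁰)^(1/4) = 321 K.

T_ss ≈ 321 K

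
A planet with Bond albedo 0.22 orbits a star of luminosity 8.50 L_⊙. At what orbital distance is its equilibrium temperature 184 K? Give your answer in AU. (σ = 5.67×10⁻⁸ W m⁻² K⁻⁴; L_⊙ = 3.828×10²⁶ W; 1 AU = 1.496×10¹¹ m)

L = 8.50 × 3.828×10²⁶ = 3.25×10²⁷ W.
From T_eq⁴ = L(1−A)/(16πσd²): d = √[L(1−A)/(16πσT_eq⁴)].
d = √[3.25×10²⁷ × 0.78 / (16π × 5.67×10⁻⁸ × (184)⁴)] = 8.81×10¹¹ m = 5.89 AU.

d ≈ 5.89 AU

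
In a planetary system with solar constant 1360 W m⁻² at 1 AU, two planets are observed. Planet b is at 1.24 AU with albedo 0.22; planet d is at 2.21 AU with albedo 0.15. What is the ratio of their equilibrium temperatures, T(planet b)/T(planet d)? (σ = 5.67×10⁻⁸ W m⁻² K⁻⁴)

T₁/T₂ ≈ 1.307

T_eq = [S₀(1−A)/(4σd²)]^(1/4), so T ∝ (1−A)^(1/4) / √d.
T₁ = [1360×0.78/(4×5.67×10⁻⁸×1.24²)]^(1/4) = 234.85 K.
T₂ = [1360×0.85/(4×5.67×10⁻⁸×2.21²)]^(1/4) = 179.73 K.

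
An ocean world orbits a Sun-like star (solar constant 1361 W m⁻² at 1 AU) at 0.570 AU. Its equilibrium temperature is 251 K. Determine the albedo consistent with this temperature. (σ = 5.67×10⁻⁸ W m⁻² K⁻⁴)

Flux at 0.570 AU: S = 1361/0.570² = 4190 W m⁻².
From T_eq⁴ = S(1−A)/(4σ): 1−A = 4σT_eq⁴/S.
1−A = 4 × 5.67×10⁻⁸ × (251)⁴ / 4190 = 0.215.

A ≈ 0.79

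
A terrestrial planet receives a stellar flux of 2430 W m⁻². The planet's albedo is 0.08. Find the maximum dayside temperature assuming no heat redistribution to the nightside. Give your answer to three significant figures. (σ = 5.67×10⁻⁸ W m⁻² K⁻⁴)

T_ss ≈ 446 K

With no redistribution each surface element balances locally: S(1−A) = σT⁴.
T = [2430 × 0.92 / 5.67×10⁻⁸]^(1/4) = (3.94×10¹⁰)^(1/4) = 446 K.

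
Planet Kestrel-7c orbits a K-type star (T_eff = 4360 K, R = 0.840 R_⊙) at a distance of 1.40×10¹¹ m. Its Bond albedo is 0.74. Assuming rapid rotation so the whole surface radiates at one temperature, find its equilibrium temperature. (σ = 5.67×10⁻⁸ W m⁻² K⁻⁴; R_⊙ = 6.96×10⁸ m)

R_⋆ = 0.840 × 6.96×10⁸ = 5.85×10⁸ m.
L = 4πR_⋆²σT_⋆⁴ = 4π(5.85×10⁸)² × 5.67×10⁻⁸ × (4360)⁴ = 8.80×10²⁵ W.
S = L/(4πd²) = 357 W m⁻².
Energy balance: absorbed = emitted ⇒ πR²·S(1−A) = 4πR²·σT_eq⁴, so T_eq⁴ = S(1−A)/(4σ).
T_eq = [357 × 0.26 / (4 × 5.67×10⁻⁸)]^(1/4) = (4.10×10⁸)^(1/4) = 142 K.

T_eq ≈ 142 K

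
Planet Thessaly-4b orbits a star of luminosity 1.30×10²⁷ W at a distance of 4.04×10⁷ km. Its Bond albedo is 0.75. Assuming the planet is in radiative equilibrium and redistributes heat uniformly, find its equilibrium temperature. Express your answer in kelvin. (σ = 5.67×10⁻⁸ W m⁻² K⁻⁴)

T_eq ≈ 514 K

d = 4.04×10⁷ km = 4.04×10¹⁰ m.
Flux: S = L/(4πd²) = 1.30×10²⁷/(4π×(4.04×10¹⁰)²) = 6.34×10⁴ W m⁻².
Energy balance: absorbed = emitted ⇒ πR²·S(1−A) = 4πR²·σT_eq⁴, so T_eq⁴ = S(1−A)/(4σ).
T_eq = [6.34×10⁴ × 0.25 / (4 × 5.67×10⁻⁸)]^(1/4) = (6.99×10¹⁰)^(1/4) = 514 K.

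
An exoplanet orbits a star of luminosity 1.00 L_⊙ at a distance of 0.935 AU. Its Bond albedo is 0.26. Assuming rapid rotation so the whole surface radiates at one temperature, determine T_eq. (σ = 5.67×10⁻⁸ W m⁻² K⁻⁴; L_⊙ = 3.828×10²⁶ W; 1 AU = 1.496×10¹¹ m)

d = 0.935 AU = 1.40×10¹¹ m.
L = 1.00 × 3.828×10²⁶ = 3.83×10²⁶ W.
Flux: S = L/(4πd²) = 3.83×10²⁶/(4π×(1.40×10¹¹)²) = 1560 W m⁻².
Energy balance: absorbed = emitted ⇒ πR²·S(1−A) = 4πR²·σT_eq⁴, so T_eq⁴ = S(1−A)/(4σ).
T_eq = [1560 × 0.74 / (4 × 5.67×10⁻⁸)]^(1/4) = (5.08×10⁹)^(1/4) = 267 K.

T_eq ≈ 267 K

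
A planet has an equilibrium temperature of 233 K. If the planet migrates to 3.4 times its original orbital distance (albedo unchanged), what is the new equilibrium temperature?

T_eq ∝ L^(1/4) · d^(−1/2).
T′ = 233 / 3.4^(1/2) = 126 K.

T_eq ≈ 126 K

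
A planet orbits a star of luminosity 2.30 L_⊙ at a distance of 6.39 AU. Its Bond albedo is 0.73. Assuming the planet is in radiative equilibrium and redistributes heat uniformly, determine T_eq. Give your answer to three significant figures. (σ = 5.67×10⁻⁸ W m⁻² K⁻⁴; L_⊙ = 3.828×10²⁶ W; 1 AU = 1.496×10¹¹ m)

T_eq ≈ 97.7 K

d = 6.39 AU = 9.56×10¹¹ m.
L = 2.30 × 3.828×10²⁶ = 8.80×10²⁶ W.
Flux: S = L/(4πd²) = 8.80×10²⁶/(4π×(9.56×10¹¹)²) = 76.7 W m⁻².
Energy balance: absorbed = emitted ⇒ πR²·S(1−A) = 4πR²·σT_eq⁴, so T_eq⁴ = S(1−A)/(4σ).
T_eq = [76.7 × 0.27 / (4 × 5.67×10⁻⁸)]^(1/4) = (9.13×10⁷)^(1/4) = 97.7 K.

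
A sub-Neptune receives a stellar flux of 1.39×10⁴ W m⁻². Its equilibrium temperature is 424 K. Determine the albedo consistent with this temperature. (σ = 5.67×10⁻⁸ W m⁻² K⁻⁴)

From T_eq⁴ = S(1−A)/(4σ): 1−A = 4σT_eq⁴/S.
1−A = 4 × 5.67×10⁻⁸ × (424)⁴ / 1.39×10⁴ = 0.527.

A ≈ 0.47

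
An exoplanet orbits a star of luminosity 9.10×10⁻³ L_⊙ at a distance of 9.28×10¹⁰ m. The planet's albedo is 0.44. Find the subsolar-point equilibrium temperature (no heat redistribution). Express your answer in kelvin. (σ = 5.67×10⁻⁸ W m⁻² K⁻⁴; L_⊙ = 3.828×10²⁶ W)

L = 9.10×10⁻³ × 3.828×10²⁶ = 3.48×10²⁴ W.
Flux: S = L/(4πd²) = 3.48×10²⁴/(4π×(9.28×10¹⁰)²) = 32.2 W m⁻².
At the subsolar point the surface absorbs S(1−A) and emits σT⁴ per unit area — no factor of 4, since only the local patch is in balance.
T = [32.2 × 0.56 / 5.67×10⁻⁸]^(1/4) = (3.18×10⁸)^(1/4) = 134 K.

T_ss ≈ 134 K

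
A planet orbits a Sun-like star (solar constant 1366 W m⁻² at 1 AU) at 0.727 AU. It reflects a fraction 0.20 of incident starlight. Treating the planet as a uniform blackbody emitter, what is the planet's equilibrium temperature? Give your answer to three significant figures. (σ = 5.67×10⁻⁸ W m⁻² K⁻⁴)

T_eq ≈ 309 K

Flux at 0.727 AU: S = 1366/0.727² = 2580 W m⁻².
Energy balance: absorbed = emitted ⇒ πR²·S(1−A) = 4πR²·σT_eq⁴, so T_eq⁴ = S(1−A)/(4σ).
T_eq = [2580 × 0.80 / (4 × 5.67×10⁻⁸)]^(1/4) = (9.12×10⁹)^(1/4) = 309 K.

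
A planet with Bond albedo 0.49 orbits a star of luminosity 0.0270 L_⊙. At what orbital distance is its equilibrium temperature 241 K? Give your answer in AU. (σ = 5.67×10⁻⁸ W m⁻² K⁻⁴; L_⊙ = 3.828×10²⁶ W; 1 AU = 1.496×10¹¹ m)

d ≈ 0.157 AU

L = 0.0270 × 3.828×10²⁶ = 1.03×10²⁵ W.
From T_eq⁴ = L(1−A)/(16πσd²): d = √[L(1−A)/(16πσT_eq⁴)].
d = √[1.03×10²⁵ × 0.51 / (16π × 5.67×10⁻⁸ × (241)⁴)] = 2.34×10¹⁰ m = 0.157 AU.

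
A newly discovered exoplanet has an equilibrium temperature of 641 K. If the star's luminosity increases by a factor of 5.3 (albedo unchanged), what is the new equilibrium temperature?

T_eq ≈ 973 K

T_eq ∝ L^(1/4) · d^(−1/2).
T′ = 641 × 5.3^(1/4) = 973 K.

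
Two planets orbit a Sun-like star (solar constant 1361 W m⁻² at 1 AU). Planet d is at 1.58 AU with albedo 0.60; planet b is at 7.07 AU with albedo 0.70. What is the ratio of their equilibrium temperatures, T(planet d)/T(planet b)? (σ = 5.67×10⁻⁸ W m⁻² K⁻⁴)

T₁/T₂ ≈ 2.273

T_eq = [S₀(1−A)/(4σd²)]^(1/4), so T ∝ (1−A)^(1/4) / √d.
T₁ = [1361×0.40/(4×5.67×10⁻⁸×1.58²)]^(1/4) = 176.09 K.
T₂ = [1361×0.30/(4×5.67×10⁻⁸×7.07²)]^(1/4) = 77.47 K.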